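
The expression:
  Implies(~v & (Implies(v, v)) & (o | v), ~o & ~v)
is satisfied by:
  {v: True, o: False}
  {o: False, v: False}
  {o: True, v: True}


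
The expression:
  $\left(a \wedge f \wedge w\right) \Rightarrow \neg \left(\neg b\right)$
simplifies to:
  $b \vee \neg a \vee \neg f \vee \neg w$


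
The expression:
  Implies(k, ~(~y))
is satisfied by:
  {y: True, k: False}
  {k: False, y: False}
  {k: True, y: True}


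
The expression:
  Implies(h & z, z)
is always true.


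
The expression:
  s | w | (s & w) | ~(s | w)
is always true.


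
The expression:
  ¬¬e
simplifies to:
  e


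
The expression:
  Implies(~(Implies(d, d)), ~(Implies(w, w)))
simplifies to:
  True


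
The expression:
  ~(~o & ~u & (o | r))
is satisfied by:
  {o: True, u: True, r: False}
  {o: True, u: False, r: False}
  {u: True, o: False, r: False}
  {o: False, u: False, r: False}
  {r: True, o: True, u: True}
  {r: True, o: True, u: False}
  {r: True, u: True, o: False}


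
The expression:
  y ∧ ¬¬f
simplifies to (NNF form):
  f ∧ y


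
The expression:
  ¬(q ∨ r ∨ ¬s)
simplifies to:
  s ∧ ¬q ∧ ¬r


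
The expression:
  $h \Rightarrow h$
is always true.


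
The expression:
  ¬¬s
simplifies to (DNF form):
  s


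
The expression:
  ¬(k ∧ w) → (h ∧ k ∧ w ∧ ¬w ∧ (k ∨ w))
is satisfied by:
  {w: True, k: True}


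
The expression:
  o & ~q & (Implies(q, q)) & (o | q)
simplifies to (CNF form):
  o & ~q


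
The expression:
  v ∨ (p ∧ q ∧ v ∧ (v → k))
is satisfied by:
  {v: True}


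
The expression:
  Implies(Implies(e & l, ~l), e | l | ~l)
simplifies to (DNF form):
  True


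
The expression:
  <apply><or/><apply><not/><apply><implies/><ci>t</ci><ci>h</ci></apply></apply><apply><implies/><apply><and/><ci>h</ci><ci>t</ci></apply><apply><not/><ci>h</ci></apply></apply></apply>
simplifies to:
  <apply><or/><apply><not/><ci>h</ci></apply><apply><not/><ci>t</ci></apply></apply>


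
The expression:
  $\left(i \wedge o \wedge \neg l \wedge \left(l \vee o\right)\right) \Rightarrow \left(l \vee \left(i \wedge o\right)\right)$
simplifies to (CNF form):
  $\text{True}$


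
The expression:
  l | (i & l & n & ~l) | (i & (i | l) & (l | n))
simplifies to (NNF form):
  l | (i & n)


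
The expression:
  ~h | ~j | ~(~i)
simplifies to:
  i | ~h | ~j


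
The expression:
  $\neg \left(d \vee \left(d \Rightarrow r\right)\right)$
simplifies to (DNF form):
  $\text{False}$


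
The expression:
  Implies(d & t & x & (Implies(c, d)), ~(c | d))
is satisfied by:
  {t: False, d: False, x: False}
  {x: True, t: False, d: False}
  {d: True, t: False, x: False}
  {x: True, d: True, t: False}
  {t: True, x: False, d: False}
  {x: True, t: True, d: False}
  {d: True, t: True, x: False}


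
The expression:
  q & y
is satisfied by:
  {y: True, q: True}


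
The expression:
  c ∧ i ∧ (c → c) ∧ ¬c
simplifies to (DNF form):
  False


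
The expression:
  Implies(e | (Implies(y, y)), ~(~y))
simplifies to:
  y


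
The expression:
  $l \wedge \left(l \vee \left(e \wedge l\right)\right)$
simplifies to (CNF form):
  $l$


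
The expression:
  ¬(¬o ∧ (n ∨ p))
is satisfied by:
  {o: True, p: False, n: False}
  {n: True, o: True, p: False}
  {o: True, p: True, n: False}
  {n: True, o: True, p: True}
  {n: False, p: False, o: False}


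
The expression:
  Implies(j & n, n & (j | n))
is always true.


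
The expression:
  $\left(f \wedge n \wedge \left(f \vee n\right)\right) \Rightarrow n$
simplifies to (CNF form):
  $\text{True}$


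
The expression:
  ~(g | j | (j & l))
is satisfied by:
  {g: False, j: False}


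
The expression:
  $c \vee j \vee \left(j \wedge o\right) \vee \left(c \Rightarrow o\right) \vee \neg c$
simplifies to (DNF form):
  $\text{True}$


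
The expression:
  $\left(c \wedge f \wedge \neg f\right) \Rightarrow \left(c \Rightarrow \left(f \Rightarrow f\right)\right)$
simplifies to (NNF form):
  $\text{True}$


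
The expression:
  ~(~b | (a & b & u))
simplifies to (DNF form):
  (b & ~a) | (b & ~u)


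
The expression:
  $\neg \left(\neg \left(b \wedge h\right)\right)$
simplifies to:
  $b \wedge h$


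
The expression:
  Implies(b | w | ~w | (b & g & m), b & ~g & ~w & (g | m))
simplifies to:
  b & m & ~g & ~w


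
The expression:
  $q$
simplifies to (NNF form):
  $q$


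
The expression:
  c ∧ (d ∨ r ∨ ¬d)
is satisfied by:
  {c: True}


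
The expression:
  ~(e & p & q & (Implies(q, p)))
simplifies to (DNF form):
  ~e | ~p | ~q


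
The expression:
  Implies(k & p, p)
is always true.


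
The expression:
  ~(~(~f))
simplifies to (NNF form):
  ~f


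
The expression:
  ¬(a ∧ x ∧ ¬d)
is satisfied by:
  {d: True, x: False, a: False}
  {x: False, a: False, d: False}
  {a: True, d: True, x: False}
  {a: True, x: False, d: False}
  {d: True, x: True, a: False}
  {x: True, d: False, a: False}
  {a: True, x: True, d: True}


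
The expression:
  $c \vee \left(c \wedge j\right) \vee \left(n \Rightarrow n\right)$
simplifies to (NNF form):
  $\text{True}$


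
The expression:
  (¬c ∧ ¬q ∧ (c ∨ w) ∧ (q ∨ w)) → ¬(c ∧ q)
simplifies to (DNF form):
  True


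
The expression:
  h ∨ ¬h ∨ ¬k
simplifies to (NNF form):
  True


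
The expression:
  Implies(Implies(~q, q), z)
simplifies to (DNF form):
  z | ~q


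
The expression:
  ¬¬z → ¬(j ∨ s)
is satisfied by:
  {j: False, z: False, s: False}
  {s: True, j: False, z: False}
  {j: True, s: False, z: False}
  {s: True, j: True, z: False}
  {z: True, s: False, j: False}


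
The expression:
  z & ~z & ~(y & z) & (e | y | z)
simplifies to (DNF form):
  False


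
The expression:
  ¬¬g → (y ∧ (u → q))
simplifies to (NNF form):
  (q ∧ y) ∨ (y ∧ ¬u) ∨ ¬g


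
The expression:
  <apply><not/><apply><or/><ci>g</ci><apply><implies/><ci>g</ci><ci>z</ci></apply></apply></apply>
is never true.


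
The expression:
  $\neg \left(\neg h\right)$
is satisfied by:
  {h: True}


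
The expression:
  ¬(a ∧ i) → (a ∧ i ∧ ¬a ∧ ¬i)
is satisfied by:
  {a: True, i: True}


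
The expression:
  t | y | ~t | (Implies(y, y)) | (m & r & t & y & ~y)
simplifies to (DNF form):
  True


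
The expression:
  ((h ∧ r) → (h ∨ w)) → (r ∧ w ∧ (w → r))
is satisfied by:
  {r: True, w: True}


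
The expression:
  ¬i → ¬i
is always true.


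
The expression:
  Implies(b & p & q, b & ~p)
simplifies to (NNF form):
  ~b | ~p | ~q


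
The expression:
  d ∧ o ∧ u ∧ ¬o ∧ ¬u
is never true.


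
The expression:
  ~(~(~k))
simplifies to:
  ~k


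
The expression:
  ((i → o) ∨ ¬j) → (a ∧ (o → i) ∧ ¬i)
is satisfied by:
  {j: True, a: True, o: False, i: False}
  {a: True, j: False, o: False, i: False}
  {i: True, j: True, a: True, o: False}
  {i: True, j: True, o: False, a: False}


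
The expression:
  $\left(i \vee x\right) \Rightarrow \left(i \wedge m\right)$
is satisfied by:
  {m: True, x: False, i: False}
  {x: False, i: False, m: False}
  {i: True, m: True, x: False}
  {i: True, x: True, m: True}


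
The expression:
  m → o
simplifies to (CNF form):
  o ∨ ¬m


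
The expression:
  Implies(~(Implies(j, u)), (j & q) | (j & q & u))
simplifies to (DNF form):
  q | u | ~j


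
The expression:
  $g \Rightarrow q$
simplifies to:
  $q \vee \neg g$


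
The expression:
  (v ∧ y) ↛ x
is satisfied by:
  {y: True, v: True, x: False}


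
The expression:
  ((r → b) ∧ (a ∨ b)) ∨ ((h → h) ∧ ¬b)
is always true.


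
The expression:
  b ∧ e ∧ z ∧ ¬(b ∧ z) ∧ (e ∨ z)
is never true.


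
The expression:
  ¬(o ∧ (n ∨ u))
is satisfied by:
  {u: False, o: False, n: False}
  {n: True, u: False, o: False}
  {u: True, n: False, o: False}
  {n: True, u: True, o: False}
  {o: True, n: False, u: False}


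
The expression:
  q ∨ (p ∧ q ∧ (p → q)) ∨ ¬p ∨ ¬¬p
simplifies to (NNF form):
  True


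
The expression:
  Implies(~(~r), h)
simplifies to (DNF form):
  h | ~r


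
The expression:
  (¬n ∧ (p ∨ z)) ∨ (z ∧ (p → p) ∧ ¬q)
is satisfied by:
  {p: True, z: True, n: False, q: False}
  {z: True, q: False, p: False, n: False}
  {q: True, p: True, z: True, n: False}
  {q: True, z: True, p: False, n: False}
  {p: True, q: False, z: False, n: False}
  {q: True, p: True, z: False, n: False}
  {n: True, p: True, z: True, q: False}
  {n: True, z: True, q: False, p: False}


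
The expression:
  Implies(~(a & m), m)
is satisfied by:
  {m: True}


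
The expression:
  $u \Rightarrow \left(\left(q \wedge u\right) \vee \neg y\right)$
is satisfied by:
  {q: True, u: False, y: False}
  {u: False, y: False, q: False}
  {y: True, q: True, u: False}
  {y: True, u: False, q: False}
  {q: True, u: True, y: False}
  {u: True, q: False, y: False}
  {y: True, u: True, q: True}


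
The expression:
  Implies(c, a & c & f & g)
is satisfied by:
  {f: True, a: True, g: True, c: False}
  {f: True, a: True, g: False, c: False}
  {f: True, g: True, a: False, c: False}
  {f: True, g: False, a: False, c: False}
  {a: True, g: True, f: False, c: False}
  {a: True, g: False, f: False, c: False}
  {g: True, f: False, a: False, c: False}
  {g: False, f: False, a: False, c: False}
  {c: True, f: True, a: True, g: True}


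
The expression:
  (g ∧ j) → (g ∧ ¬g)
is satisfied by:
  {g: False, j: False}
  {j: True, g: False}
  {g: True, j: False}


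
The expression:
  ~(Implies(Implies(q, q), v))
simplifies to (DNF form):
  ~v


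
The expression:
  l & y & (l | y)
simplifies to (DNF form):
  l & y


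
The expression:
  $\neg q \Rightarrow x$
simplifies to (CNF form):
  $q \vee x$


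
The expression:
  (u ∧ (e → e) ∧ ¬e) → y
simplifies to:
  e ∨ y ∨ ¬u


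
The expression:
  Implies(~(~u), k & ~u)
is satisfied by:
  {u: False}


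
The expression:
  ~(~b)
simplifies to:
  b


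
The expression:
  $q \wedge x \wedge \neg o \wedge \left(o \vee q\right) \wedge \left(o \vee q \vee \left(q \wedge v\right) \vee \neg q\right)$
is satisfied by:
  {x: True, q: True, o: False}


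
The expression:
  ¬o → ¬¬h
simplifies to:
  h ∨ o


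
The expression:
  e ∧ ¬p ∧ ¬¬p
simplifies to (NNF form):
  False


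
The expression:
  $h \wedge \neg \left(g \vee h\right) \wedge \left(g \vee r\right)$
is never true.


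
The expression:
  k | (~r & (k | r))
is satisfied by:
  {k: True}


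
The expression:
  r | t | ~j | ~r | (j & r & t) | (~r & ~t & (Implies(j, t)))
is always true.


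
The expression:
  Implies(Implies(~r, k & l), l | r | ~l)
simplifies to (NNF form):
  True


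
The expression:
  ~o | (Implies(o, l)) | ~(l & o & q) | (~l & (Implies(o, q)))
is always true.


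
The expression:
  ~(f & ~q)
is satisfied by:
  {q: True, f: False}
  {f: False, q: False}
  {f: True, q: True}


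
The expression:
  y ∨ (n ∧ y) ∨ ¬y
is always true.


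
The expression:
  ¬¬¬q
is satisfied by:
  {q: False}


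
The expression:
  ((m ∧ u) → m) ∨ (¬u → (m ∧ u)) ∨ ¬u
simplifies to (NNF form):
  True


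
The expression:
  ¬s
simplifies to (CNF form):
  ¬s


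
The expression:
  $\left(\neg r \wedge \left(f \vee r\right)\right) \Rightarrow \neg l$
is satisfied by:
  {r: True, l: False, f: False}
  {l: False, f: False, r: False}
  {f: True, r: True, l: False}
  {f: True, l: False, r: False}
  {r: True, l: True, f: False}
  {l: True, r: False, f: False}
  {f: True, l: True, r: True}


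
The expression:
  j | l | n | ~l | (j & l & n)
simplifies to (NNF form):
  True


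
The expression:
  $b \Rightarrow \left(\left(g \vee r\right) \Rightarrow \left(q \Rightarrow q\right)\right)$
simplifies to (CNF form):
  $\text{True}$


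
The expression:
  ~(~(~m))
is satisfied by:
  {m: False}


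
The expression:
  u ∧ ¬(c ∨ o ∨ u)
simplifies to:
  False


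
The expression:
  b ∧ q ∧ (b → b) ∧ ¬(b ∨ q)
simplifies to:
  False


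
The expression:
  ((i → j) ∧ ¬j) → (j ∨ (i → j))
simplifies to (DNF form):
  True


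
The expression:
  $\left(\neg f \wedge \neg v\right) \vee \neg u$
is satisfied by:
  {v: False, u: False, f: False}
  {f: True, v: False, u: False}
  {v: True, f: False, u: False}
  {f: True, v: True, u: False}
  {u: True, f: False, v: False}


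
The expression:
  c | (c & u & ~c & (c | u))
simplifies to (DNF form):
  c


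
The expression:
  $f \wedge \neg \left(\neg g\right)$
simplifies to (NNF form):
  $f \wedge g$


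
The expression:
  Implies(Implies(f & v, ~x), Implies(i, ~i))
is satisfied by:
  {x: True, f: True, v: True, i: False}
  {x: True, f: True, v: False, i: False}
  {x: True, v: True, f: False, i: False}
  {x: True, v: False, f: False, i: False}
  {f: True, v: True, x: False, i: False}
  {f: True, v: False, x: False, i: False}
  {v: True, x: False, f: False, i: False}
  {v: False, x: False, f: False, i: False}
  {i: True, x: True, f: True, v: True}


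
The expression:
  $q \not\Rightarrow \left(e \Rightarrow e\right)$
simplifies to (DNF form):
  $\text{False}$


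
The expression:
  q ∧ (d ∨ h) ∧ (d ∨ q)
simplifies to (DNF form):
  (d ∧ q) ∨ (h ∧ q)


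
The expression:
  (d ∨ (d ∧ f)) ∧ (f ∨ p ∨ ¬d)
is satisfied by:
  {p: True, f: True, d: True}
  {p: True, d: True, f: False}
  {f: True, d: True, p: False}


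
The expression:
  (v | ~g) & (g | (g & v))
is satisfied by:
  {g: True, v: True}


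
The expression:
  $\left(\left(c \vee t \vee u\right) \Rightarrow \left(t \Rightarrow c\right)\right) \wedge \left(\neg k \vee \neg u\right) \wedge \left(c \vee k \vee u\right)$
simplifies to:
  $\left(c \wedge \neg k\right) \vee \left(c \wedge \neg u\right) \vee \left(k \wedge \neg t \wedge \neg u\right) \vee \left(u \wedge \neg k \wedge \neg t\right)$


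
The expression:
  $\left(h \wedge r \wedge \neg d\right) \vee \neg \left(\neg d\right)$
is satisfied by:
  {r: True, d: True, h: True}
  {r: True, d: True, h: False}
  {d: True, h: True, r: False}
  {d: True, h: False, r: False}
  {r: True, h: True, d: False}


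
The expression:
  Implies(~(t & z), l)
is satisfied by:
  {z: True, l: True, t: True}
  {z: True, l: True, t: False}
  {l: True, t: True, z: False}
  {l: True, t: False, z: False}
  {z: True, t: True, l: False}


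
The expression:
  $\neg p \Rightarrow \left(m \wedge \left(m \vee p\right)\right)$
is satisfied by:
  {m: True, p: True}
  {m: True, p: False}
  {p: True, m: False}


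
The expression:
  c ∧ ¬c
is never true.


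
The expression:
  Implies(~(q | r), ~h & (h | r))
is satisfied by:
  {r: True, q: True}
  {r: True, q: False}
  {q: True, r: False}


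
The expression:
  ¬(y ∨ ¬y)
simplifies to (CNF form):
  False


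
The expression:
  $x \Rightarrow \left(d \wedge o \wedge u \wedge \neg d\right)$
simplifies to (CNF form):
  $\neg x$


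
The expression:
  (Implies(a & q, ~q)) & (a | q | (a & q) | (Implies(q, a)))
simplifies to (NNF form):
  ~a | ~q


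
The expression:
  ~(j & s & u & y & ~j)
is always true.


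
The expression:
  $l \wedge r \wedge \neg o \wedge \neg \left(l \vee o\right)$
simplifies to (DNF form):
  $\text{False}$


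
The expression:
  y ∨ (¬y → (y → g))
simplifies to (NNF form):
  True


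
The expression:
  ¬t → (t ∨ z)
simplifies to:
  t ∨ z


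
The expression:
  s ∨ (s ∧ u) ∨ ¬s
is always true.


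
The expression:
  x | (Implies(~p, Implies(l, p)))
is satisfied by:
  {x: True, p: True, l: False}
  {x: True, l: False, p: False}
  {p: True, l: False, x: False}
  {p: False, l: False, x: False}
  {x: True, p: True, l: True}
  {x: True, l: True, p: False}
  {p: True, l: True, x: False}


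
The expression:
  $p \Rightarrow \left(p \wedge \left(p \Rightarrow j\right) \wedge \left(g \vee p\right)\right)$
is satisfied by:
  {j: True, p: False}
  {p: False, j: False}
  {p: True, j: True}


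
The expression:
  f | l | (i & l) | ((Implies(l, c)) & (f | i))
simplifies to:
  f | i | l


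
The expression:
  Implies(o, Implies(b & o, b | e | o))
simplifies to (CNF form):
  True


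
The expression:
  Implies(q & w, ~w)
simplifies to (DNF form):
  ~q | ~w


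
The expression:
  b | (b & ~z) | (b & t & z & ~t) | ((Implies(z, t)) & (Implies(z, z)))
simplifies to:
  b | t | ~z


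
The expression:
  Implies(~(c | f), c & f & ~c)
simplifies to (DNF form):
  c | f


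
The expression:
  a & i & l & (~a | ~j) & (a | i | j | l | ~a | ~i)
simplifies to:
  a & i & l & ~j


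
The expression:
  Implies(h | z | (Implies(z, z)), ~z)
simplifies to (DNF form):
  ~z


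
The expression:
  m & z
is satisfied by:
  {z: True, m: True}


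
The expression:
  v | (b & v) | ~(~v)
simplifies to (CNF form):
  v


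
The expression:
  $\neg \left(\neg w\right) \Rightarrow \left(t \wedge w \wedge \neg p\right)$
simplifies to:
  $\left(t \wedge \neg p\right) \vee \neg w$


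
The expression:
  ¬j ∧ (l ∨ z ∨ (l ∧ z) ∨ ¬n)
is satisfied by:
  {z: True, l: True, j: False, n: False}
  {z: True, l: False, j: False, n: False}
  {l: True, n: False, z: False, j: False}
  {n: False, l: False, z: False, j: False}
  {n: True, z: True, l: True, j: False}
  {n: True, z: True, l: False, j: False}
  {n: True, l: True, z: False, j: False}


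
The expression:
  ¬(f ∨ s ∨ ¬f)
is never true.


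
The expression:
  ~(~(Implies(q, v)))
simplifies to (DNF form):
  v | ~q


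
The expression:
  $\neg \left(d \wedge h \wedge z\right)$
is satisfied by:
  {h: False, z: False, d: False}
  {d: True, h: False, z: False}
  {z: True, h: False, d: False}
  {d: True, z: True, h: False}
  {h: True, d: False, z: False}
  {d: True, h: True, z: False}
  {z: True, h: True, d: False}


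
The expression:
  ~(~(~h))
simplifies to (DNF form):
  ~h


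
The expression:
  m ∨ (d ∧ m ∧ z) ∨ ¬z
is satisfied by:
  {m: True, z: False}
  {z: False, m: False}
  {z: True, m: True}


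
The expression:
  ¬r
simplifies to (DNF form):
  ¬r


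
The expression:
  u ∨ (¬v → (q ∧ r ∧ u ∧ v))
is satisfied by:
  {v: True, u: True}
  {v: True, u: False}
  {u: True, v: False}


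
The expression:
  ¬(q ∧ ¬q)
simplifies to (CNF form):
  True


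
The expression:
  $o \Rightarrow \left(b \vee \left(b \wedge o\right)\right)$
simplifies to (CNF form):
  $b \vee \neg o$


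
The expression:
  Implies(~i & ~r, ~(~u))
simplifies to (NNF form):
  i | r | u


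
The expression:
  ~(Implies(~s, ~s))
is never true.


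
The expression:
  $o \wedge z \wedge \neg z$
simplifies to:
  $\text{False}$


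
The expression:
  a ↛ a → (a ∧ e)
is always true.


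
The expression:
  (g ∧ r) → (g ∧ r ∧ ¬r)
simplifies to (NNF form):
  ¬g ∨ ¬r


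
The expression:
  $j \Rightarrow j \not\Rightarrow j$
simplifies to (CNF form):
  $\neg j$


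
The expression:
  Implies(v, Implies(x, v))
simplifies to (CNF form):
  True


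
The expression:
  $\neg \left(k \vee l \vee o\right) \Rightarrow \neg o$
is always true.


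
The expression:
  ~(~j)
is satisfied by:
  {j: True}


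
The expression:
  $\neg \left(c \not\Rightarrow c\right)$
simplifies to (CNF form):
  $\text{True}$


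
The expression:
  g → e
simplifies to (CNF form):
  e ∨ ¬g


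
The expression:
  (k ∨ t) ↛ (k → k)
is never true.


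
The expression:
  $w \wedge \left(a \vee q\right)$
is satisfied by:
  {w: True, a: True, q: True}
  {w: True, a: True, q: False}
  {w: True, q: True, a: False}


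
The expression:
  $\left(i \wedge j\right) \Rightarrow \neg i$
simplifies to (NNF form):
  $\neg i \vee \neg j$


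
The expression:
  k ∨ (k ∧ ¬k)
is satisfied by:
  {k: True}


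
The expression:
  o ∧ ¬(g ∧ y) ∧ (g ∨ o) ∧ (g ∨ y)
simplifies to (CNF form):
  o ∧ (g ∨ y) ∧ (¬g ∨ ¬y)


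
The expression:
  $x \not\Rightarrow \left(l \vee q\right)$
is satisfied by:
  {x: True, q: False, l: False}


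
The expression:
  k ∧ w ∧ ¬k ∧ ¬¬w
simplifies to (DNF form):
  False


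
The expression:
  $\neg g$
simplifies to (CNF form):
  $\neg g$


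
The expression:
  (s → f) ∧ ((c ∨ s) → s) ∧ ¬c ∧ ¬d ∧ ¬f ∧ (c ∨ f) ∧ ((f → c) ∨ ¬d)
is never true.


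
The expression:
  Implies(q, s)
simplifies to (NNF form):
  s | ~q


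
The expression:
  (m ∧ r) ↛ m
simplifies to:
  False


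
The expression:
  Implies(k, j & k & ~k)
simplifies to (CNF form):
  ~k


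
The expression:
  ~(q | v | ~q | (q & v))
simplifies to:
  False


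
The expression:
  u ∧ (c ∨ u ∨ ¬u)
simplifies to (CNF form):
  u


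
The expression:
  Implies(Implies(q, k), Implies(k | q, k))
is always true.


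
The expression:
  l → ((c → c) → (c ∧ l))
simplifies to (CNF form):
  c ∨ ¬l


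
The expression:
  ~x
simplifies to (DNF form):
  ~x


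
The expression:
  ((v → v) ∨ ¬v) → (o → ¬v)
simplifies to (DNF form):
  ¬o ∨ ¬v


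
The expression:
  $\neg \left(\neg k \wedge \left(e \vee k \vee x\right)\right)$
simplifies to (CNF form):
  $\left(k \vee \neg e\right) \wedge \left(k \vee \neg x\right)$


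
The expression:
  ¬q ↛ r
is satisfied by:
  {r: True, q: False}
  {q: False, r: False}
  {q: True, r: True}


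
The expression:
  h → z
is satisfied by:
  {z: True, h: False}
  {h: False, z: False}
  {h: True, z: True}


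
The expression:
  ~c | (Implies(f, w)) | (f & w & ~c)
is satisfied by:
  {w: True, c: False, f: False}
  {c: False, f: False, w: False}
  {f: True, w: True, c: False}
  {f: True, c: False, w: False}
  {w: True, c: True, f: False}
  {c: True, w: False, f: False}
  {f: True, c: True, w: True}


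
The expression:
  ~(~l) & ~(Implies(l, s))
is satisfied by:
  {l: True, s: False}


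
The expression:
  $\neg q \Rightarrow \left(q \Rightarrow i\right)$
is always true.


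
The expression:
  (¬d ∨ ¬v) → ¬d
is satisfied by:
  {v: True, d: False}
  {d: False, v: False}
  {d: True, v: True}


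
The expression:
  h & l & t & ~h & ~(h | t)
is never true.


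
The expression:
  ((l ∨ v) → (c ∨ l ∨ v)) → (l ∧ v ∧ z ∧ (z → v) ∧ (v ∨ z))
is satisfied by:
  {z: True, v: True, l: True}


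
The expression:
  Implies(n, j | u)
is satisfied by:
  {u: True, j: True, n: False}
  {u: True, j: False, n: False}
  {j: True, u: False, n: False}
  {u: False, j: False, n: False}
  {n: True, u: True, j: True}
  {n: True, u: True, j: False}
  {n: True, j: True, u: False}


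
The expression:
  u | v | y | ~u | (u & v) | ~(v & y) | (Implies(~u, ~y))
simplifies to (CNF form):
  True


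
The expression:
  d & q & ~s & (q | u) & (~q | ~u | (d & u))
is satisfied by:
  {d: True, q: True, s: False}


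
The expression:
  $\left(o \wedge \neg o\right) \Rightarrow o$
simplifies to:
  $\text{True}$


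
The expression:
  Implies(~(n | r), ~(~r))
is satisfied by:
  {r: True, n: True}
  {r: True, n: False}
  {n: True, r: False}


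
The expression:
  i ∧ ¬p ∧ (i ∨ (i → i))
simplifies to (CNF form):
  i ∧ ¬p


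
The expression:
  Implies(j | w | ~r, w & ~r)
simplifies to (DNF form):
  (w & ~r) | (w & ~w) | (r & w & ~r) | (r & w & ~w) | (r & ~j & ~r) | (r & ~j & ~w) | (w & ~j & ~r) | (w & ~j & ~w)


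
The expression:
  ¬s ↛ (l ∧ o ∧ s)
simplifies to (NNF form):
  ¬s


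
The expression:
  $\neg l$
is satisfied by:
  {l: False}


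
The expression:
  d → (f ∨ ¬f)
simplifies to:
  True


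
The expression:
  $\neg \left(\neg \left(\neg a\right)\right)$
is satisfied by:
  {a: False}


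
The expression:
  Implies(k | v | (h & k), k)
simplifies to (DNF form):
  k | ~v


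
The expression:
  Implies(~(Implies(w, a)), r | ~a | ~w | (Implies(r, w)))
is always true.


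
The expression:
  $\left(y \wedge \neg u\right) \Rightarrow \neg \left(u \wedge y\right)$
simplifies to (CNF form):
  $\text{True}$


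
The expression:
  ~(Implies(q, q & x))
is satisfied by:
  {q: True, x: False}


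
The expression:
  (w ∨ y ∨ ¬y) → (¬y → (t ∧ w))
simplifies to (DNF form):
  y ∨ (t ∧ w)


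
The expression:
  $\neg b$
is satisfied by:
  {b: False}


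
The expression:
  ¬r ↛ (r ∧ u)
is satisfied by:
  {r: False}


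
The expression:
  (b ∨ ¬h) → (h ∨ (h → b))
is always true.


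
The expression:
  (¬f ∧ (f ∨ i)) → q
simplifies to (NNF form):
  f ∨ q ∨ ¬i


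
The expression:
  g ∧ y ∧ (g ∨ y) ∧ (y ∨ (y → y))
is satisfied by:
  {g: True, y: True}


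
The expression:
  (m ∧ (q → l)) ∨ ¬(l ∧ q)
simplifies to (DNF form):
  m ∨ ¬l ∨ ¬q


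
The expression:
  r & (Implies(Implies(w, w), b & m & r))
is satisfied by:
  {r: True, m: True, b: True}


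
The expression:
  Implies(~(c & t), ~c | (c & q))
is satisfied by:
  {t: True, q: True, c: False}
  {t: True, c: False, q: False}
  {q: True, c: False, t: False}
  {q: False, c: False, t: False}
  {t: True, q: True, c: True}
  {t: True, c: True, q: False}
  {q: True, c: True, t: False}


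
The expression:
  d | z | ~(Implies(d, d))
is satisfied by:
  {d: True, z: True}
  {d: True, z: False}
  {z: True, d: False}


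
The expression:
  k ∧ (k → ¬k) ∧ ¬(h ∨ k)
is never true.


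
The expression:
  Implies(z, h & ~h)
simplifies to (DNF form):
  ~z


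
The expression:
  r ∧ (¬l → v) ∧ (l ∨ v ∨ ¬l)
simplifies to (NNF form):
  r ∧ (l ∨ v)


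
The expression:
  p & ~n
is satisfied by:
  {p: True, n: False}


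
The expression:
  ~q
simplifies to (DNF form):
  ~q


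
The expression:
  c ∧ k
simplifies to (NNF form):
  c ∧ k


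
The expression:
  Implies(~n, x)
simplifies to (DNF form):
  n | x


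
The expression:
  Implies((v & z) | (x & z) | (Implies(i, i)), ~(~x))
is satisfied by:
  {x: True}


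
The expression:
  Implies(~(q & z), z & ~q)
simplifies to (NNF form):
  z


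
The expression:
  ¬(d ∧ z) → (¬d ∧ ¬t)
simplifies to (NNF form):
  (d ∧ z) ∨ (¬d ∧ ¬t)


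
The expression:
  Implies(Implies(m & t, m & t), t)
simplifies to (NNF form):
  t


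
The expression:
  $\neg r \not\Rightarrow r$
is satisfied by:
  {r: False}


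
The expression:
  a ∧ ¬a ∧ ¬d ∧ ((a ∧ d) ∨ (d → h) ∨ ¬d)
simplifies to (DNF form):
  False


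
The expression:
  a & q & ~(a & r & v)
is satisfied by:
  {a: True, q: True, v: False, r: False}
  {a: True, r: True, q: True, v: False}
  {a: True, v: True, q: True, r: False}


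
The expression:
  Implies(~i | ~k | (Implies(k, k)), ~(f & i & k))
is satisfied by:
  {k: False, i: False, f: False}
  {f: True, k: False, i: False}
  {i: True, k: False, f: False}
  {f: True, i: True, k: False}
  {k: True, f: False, i: False}
  {f: True, k: True, i: False}
  {i: True, k: True, f: False}


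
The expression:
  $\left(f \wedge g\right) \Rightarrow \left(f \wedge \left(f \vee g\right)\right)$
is always true.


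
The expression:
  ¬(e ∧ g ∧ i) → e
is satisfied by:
  {e: True}


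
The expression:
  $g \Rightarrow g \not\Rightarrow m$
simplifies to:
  $\neg g \vee \neg m$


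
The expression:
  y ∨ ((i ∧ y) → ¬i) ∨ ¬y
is always true.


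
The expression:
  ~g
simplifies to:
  ~g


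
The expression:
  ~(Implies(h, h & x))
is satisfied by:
  {h: True, x: False}


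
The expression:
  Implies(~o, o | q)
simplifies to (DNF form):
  o | q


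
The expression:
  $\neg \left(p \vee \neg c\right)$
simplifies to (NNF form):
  $c \wedge \neg p$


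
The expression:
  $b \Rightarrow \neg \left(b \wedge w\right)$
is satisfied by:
  {w: False, b: False}
  {b: True, w: False}
  {w: True, b: False}


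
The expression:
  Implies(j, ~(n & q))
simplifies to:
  ~j | ~n | ~q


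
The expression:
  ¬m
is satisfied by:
  {m: False}


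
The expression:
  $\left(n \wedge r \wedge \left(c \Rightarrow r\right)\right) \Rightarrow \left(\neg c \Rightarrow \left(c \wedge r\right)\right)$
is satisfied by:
  {c: True, n: False, r: False}
  {c: False, n: False, r: False}
  {r: True, c: True, n: False}
  {r: True, c: False, n: False}
  {n: True, c: True, r: False}
  {n: True, c: False, r: False}
  {n: True, r: True, c: True}


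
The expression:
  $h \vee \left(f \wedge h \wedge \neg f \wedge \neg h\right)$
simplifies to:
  $h$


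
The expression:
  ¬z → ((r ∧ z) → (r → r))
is always true.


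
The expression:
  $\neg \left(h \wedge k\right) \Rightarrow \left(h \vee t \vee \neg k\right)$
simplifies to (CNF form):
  $h \vee t \vee \neg k$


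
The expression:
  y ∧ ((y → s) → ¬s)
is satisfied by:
  {y: True, s: False}


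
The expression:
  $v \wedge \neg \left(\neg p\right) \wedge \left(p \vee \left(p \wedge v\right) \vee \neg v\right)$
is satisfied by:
  {p: True, v: True}


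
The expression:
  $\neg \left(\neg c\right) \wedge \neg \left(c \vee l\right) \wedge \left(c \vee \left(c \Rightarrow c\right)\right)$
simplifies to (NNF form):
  $\text{False}$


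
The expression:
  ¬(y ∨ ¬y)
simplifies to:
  False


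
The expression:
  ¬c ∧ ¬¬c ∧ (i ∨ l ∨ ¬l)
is never true.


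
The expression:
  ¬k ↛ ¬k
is never true.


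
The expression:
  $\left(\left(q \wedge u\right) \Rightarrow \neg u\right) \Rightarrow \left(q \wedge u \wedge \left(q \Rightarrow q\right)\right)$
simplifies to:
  $q \wedge u$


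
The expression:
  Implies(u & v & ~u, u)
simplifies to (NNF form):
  True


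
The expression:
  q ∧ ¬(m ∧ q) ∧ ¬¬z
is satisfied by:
  {z: True, q: True, m: False}


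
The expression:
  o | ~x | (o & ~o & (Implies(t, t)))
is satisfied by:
  {o: True, x: False}
  {x: False, o: False}
  {x: True, o: True}


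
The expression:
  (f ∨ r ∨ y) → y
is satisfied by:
  {y: True, f: False, r: False}
  {r: True, y: True, f: False}
  {y: True, f: True, r: False}
  {r: True, y: True, f: True}
  {r: False, f: False, y: False}


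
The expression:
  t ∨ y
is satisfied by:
  {y: True, t: True}
  {y: True, t: False}
  {t: True, y: False}


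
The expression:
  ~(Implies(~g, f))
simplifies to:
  ~f & ~g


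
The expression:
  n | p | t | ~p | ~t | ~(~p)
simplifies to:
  True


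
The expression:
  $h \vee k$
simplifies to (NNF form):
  $h \vee k$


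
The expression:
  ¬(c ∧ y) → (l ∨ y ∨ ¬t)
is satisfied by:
  {l: True, y: True, t: False}
  {l: True, t: False, y: False}
  {y: True, t: False, l: False}
  {y: False, t: False, l: False}
  {l: True, y: True, t: True}
  {l: True, t: True, y: False}
  {y: True, t: True, l: False}


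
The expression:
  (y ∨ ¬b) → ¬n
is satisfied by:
  {b: True, y: False, n: False}
  {y: False, n: False, b: False}
  {b: True, y: True, n: False}
  {y: True, b: False, n: False}
  {n: True, b: True, y: False}


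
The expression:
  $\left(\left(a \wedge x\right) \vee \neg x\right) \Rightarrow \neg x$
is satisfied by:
  {x: False, a: False}
  {a: True, x: False}
  {x: True, a: False}


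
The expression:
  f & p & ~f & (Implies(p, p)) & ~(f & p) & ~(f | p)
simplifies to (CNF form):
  False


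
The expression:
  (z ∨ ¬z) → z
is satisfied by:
  {z: True}


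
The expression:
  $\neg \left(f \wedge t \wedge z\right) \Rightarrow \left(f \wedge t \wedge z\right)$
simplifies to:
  $f \wedge t \wedge z$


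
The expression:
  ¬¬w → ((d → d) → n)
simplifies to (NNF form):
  n ∨ ¬w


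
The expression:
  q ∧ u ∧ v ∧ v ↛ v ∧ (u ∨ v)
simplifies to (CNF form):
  False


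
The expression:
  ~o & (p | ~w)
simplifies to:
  ~o & (p | ~w)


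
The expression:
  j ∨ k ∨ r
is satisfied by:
  {r: True, k: True, j: True}
  {r: True, k: True, j: False}
  {r: True, j: True, k: False}
  {r: True, j: False, k: False}
  {k: True, j: True, r: False}
  {k: True, j: False, r: False}
  {j: True, k: False, r: False}


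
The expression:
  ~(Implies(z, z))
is never true.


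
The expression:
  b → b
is always true.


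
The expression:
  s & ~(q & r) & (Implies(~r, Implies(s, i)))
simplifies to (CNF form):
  s & (i | r) & (~q | ~r)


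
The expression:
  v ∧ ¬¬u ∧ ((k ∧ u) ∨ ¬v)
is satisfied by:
  {k: True, u: True, v: True}


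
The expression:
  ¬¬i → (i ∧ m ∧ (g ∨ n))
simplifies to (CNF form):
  (m ∨ ¬i) ∧ (g ∨ m ∨ ¬i) ∧ (g ∨ n ∨ ¬i) ∧ (m ∨ n ∨ ¬i)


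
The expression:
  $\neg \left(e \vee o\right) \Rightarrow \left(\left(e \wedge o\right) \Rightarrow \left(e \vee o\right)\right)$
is always true.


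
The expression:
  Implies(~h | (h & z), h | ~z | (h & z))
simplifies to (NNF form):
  h | ~z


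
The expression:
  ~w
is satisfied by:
  {w: False}


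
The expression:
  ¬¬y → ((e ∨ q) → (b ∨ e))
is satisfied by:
  {b: True, e: True, q: False, y: False}
  {b: True, e: False, q: False, y: False}
  {e: True, b: False, q: False, y: False}
  {b: False, e: False, q: False, y: False}
  {b: True, y: True, e: True, q: False}
  {b: True, y: True, e: False, q: False}
  {y: True, e: True, b: False, q: False}
  {y: True, b: False, e: False, q: False}
  {b: True, q: True, e: True, y: False}
  {b: True, q: True, e: False, y: False}
  {q: True, e: True, b: False, y: False}
  {q: True, b: False, e: False, y: False}
  {y: True, q: True, b: True, e: True}
  {y: True, q: True, b: True, e: False}
  {y: True, q: True, e: True, b: False}


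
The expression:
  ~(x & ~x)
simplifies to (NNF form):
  True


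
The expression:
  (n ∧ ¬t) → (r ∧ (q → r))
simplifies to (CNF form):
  r ∨ t ∨ ¬n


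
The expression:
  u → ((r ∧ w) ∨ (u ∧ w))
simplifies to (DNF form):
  w ∨ ¬u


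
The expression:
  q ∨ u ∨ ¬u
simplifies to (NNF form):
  True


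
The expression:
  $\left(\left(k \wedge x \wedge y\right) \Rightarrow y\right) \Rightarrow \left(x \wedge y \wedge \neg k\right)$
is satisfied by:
  {x: True, y: True, k: False}


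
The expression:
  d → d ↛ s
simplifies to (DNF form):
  ¬d ∨ ¬s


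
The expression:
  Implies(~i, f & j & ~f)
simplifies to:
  i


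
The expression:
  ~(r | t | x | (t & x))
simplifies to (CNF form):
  ~r & ~t & ~x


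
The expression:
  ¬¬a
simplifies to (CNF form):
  a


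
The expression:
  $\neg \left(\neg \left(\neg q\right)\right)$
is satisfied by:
  {q: False}


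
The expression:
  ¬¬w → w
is always true.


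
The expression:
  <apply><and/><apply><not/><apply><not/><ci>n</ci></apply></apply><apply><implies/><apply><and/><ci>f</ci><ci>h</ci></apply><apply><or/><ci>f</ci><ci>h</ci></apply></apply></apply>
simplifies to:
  <ci>n</ci>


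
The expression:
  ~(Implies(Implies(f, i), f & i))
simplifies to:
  ~f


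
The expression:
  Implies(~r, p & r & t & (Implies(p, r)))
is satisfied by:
  {r: True}


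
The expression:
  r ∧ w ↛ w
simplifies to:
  False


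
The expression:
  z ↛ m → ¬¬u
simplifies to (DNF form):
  m ∨ u ∨ ¬z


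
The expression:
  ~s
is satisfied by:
  {s: False}


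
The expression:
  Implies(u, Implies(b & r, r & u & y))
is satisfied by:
  {y: True, u: False, b: False, r: False}
  {y: False, u: False, b: False, r: False}
  {r: True, y: True, u: False, b: False}
  {r: True, y: False, u: False, b: False}
  {y: True, b: True, r: False, u: False}
  {b: True, r: False, u: False, y: False}
  {r: True, b: True, y: True, u: False}
  {r: True, b: True, y: False, u: False}
  {y: True, u: True, r: False, b: False}
  {u: True, r: False, b: False, y: False}
  {y: True, r: True, u: True, b: False}
  {r: True, u: True, y: False, b: False}
  {y: True, b: True, u: True, r: False}
  {b: True, u: True, r: False, y: False}
  {r: True, b: True, u: True, y: True}


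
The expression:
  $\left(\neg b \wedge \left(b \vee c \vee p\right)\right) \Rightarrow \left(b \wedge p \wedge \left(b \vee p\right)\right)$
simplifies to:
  $b \vee \left(\neg c \wedge \neg p\right)$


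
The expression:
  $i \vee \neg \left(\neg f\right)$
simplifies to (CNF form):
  $f \vee i$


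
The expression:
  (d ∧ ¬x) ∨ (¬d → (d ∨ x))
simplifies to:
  d ∨ x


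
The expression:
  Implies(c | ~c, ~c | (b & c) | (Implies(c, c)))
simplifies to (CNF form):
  True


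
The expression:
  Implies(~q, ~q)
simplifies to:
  True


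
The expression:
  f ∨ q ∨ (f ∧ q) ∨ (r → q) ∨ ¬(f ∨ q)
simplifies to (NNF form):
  True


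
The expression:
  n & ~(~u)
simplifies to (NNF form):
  n & u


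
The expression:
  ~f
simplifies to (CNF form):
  ~f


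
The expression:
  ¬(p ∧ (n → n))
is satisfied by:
  {p: False}


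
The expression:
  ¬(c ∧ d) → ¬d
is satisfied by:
  {c: True, d: False}
  {d: False, c: False}
  {d: True, c: True}


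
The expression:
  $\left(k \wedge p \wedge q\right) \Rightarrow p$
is always true.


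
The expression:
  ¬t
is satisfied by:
  {t: False}


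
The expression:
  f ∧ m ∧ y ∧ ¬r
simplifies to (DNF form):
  f ∧ m ∧ y ∧ ¬r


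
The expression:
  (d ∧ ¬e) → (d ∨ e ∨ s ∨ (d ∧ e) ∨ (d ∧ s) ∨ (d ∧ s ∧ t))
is always true.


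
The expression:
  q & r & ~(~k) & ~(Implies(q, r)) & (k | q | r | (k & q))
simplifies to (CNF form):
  False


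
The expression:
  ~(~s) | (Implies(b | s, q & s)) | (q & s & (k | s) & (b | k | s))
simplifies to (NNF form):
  s | ~b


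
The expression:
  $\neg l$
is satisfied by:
  {l: False}


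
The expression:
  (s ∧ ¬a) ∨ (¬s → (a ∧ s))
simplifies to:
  s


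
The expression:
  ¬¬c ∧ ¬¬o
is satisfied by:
  {c: True, o: True}


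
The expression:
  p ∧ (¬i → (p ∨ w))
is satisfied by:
  {p: True}


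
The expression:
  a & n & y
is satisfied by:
  {a: True, y: True, n: True}


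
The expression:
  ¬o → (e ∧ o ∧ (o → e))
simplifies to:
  o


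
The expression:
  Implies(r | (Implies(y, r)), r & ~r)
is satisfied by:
  {y: True, r: False}


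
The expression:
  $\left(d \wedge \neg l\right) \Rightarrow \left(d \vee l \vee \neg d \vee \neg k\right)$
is always true.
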